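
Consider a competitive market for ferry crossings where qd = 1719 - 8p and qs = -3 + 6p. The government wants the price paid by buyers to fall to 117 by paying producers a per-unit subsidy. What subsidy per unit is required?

At a buyer price of 117, quantity demanded is 1719 − 8·117 = 783.
Sellers supply 783 only when they receive ps with -3 + 6·ps = 783, i.e. ps = 131.
s = ps − pb = 131 − 117 = 14.

Required subsidy s = 14 per unit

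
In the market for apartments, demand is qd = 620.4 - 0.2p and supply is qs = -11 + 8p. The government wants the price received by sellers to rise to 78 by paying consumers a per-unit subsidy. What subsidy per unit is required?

At a seller price of 78, quantity supplied is -11 + 8·78 = 613.
Buyers absorb 613 only when they pay pb with 620.4 − 0.2·pb = 613, i.e. pb = 37.
s = ps − pb = 78 − 37 = 41.

Required subsidy s = 41 per unit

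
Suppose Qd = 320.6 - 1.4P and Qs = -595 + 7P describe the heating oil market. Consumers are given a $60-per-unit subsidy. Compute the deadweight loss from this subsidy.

Pre-subsidy: 320.6 - 1.4P = -595 + 7P gives P* = 109, Q* = 168.
With the rebate, buyers effectively pay Pb = Ps − 60, where Ps is the price sellers receive.
Demand in terms of Ps becomes Qd = 320.6 − 1.4(Ps − 60) = 404.6 - 1.4Ps. Setting this equal to supply: 404.6 - 1.4Ps = -595 + 7Ps, so Ps = 119.
Buyers pay Pb = 119 − 60 = 59; Q' = -595 + 7·119 = 238.
The subsidy expands output by 238 − 168 = 70 past the efficient level; on those units the gap between marginal cost and willingness to pay runs from 0 up to 60.
DWL = ½ × 60 × 70 = 2100.

Deadweight loss = $2100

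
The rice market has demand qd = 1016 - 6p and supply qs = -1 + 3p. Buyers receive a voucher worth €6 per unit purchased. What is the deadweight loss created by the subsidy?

Deadweight loss = €36

Pre-subsidy: 1016 - 6p = -1 + 3p gives p* = 113, q* = 338.
With the rebate, buyers effectively pay pb = ps − 6, where ps is the price sellers receive.
Demand in terms of ps becomes qd = 1016 − 6(ps − 6) = 1052 - 6ps. Setting this equal to supply: 1052 - 6ps = -1 + 3ps, so ps = 117.
Buyers pay pb = 117 − 6 = 111; q' = -1 + 3·117 = 350.
The subsidy expands output by 350 − 338 = 12 past the efficient level; on those units the gap between marginal cost and willingness to pay runs from 0 up to 6.
DWL = ½ × 6 × 12 = 36.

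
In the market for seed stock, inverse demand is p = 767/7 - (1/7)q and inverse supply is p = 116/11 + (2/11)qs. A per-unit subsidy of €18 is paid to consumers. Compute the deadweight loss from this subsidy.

Deadweight loss = €498.96

Pre-subsidy: 767/7 - (1/7)q = 116/11 + (2/11)q gives q* = 305 and p* = 66.
With the rebate, buyers effectively pay pb = ps − 18, where ps is the price sellers receive.
On the curves, pb = 767/7 - (1/7)q and ps = 116/11 + (2/11)q; the wedge ps − pb = 18 gives 116/11 + (2/11)q − (767/7 - (1/7)q) = 18, so q' = 360.44.
Then pb = 767/7 − (1/7)·360.44 = 58.08 and ps = 116/11 + (2/11)·360.44 = 76.08.
The subsidy expands output by 360.44 − 305 = 55.44 past the efficient level; on those units the gap between marginal cost and willingness to pay runs from 0 up to 18.
DWL = ½ × 18 × 55.44 = 498.96.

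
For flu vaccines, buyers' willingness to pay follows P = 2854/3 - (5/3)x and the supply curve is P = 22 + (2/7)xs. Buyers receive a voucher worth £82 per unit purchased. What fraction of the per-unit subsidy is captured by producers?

Producer share = 6/41

Pre-subsidy: 2854/3 - (5/3)x = 22 + (2/7)x gives x* = 476 and P* = 158.
With the rebate, buyers effectively pay Pb = Ps − 82, where Ps is the price sellers receive.
On the curves, Pb = 2854/3 - (5/3)x and Ps = 22 + (2/7)x; the wedge Ps − Pb = 82 gives 22 + (2/7)x − (2854/3 - (5/3)x) = 82, so x' = 518.
Then Pb = 2854/3 − (5/3)·518 = 88 and Ps = 22 + (2/7)·518 = 170.
Buyers' price falls by P* − Pb = 158 − 88 = 70; sellers' price rises by Ps − P* = 170 − 158 = 12.
So producers capture 12/82 = 6/41 of each unit of subsidy.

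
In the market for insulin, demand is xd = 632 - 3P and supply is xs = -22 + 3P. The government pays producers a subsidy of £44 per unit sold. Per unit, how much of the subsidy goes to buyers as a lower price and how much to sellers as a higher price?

Buyers gain £22 per unit; sellers gain £22 per unit

Pre-subsidy: 632 - 3P = -22 + 3P gives P* = 109, x* = 305.
With the subsidy, sellers receive Ps = Pb + 44 for each unit, where Pb is the price buyers pay.
Supply in terms of Pb becomes xs = -22 + 3(Pb + 44) = 110 + 3Pb. Setting this equal to demand: 632 - 3Pb = 110 + 3Pb, so Pb = 87.
Sellers receive Ps = 87 + 44 = 131; x' = 632 − 3·87 = 371.
Buyers' price falls by P* − Pb = 109 − 87 = 22; sellers' price rises by Ps − P* = 131 − 109 = 22.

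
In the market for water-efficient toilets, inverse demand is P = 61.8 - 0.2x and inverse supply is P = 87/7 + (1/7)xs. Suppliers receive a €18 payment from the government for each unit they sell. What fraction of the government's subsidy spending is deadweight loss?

DWL / government spending = 35/262

Pre-subsidy: 61.8 - 0.2x = 87/7 + (1/7)x gives x* = 144 and P* = 33.
With the subsidy, sellers receive Ps = Pb + 18 for each unit, where Pb is the price buyers pay.
On the curves, Pb = 61.8 - 0.2x and Ps = 87/7 + (1/7)x; the wedge Ps − Pb = 18 gives 87/7 + (1/7)x − (61.8 - 0.2x) = 18, so x' = 196.5.
Then Pb = 61.8 − 0.2·196.5 = 22.5 and Ps = 87/7 + (1/7)·196.5 = 40.5.
ΔCS = ½(144 + 196.5)(33 − 22.5) = 1787.625; ΔPS = ½(144 + 196.5)(40.5 − 33) = 1276.875.
Government spending = 18 × 196.5 = 3537.
DWL = ½ × 18 × (196.5 − 144) = 472.5; fraction = 472.5 / 3537 = 35/262.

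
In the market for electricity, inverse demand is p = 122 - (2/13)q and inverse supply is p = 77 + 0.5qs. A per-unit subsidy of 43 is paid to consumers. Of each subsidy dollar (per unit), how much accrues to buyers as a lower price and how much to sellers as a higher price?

Pre-subsidy: 122 - (2/13)q = 77 + 0.5q gives q* = 1170/17 and p* = 1894/17.
With the rebate, buyers effectively pay pb = ps − 43, where ps is the price sellers receive.
On the curves, pb = 122 - (2/13)q and ps = 77 + 0.5q; the wedge ps − pb = 43 gives 77 + 0.5q − (122 - (2/13)q) = 43, so q' = 2288/17.
Then pb = 122 − (2/13)·(2288/17) = 1722/17 and ps = 77 + 0.5·(2288/17) = 2453/17.
Buyers' price falls by p* − pb = 1894/17 − 1722/17 = 172/17; sellers' price rises by ps − p* = 2453/17 − 1894/17 = 559/17.

Buyers gain 172/17 per unit; sellers gain 559/17 per unit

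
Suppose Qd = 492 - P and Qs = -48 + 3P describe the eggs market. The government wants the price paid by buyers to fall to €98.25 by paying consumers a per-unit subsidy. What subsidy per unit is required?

Required subsidy s = €49 per unit

At a buyer price of 98.25, quantity demanded is 492 − 1·98.25 = 393.75.
Sellers supply 393.75 only when they receive Ps with -48 + 3·Ps = 393.75, i.e. Ps = 147.25.
s = Ps − Pb = 147.25 − 98.25 = 49.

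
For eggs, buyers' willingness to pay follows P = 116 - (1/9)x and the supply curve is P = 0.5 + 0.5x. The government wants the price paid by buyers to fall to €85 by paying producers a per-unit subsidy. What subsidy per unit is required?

Required subsidy s = €55 per unit

At a buyer price of 85, quantity demanded is 1044 − 9·85 = 279.
Sellers supply 279 only when they receive Ps = 0.5 + 0.5·279 = 140.
s = Ps − Pb = 140 − 85 = 55.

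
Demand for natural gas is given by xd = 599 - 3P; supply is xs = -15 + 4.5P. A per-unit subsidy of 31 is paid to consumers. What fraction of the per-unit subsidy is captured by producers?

Producer share = 0.4

Pre-subsidy: 599 - 3P = -15 + 4.5P gives P* = 1228/15, x* = 353.4.
With the rebate, buyers effectively pay Pb = Ps − 31, where Ps is the price sellers receive.
Demand in terms of Ps becomes xd = 599 − 3(Ps − 31) = 692 - 3Ps. Setting this equal to supply: 692 - 3Ps = -15 + 4.5Ps, so Ps = 1414/15.
Buyers pay Pb = 1414/15 − 31 = 949/15; x' = -15 + 4.5·(1414/15) = 409.2.
Buyers' price falls by P* − Pb = 1228/15 − 949/15 = 18.6; sellers' price rises by Ps − P* = 1414/15 − 1228/15 = 12.4.
So producers capture 12.4/31 = 0.4 of each unit of subsidy.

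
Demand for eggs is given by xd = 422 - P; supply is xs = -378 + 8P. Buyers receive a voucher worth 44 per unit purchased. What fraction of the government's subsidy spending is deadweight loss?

Pre-subsidy: 422 - P = -378 + 8P gives P* = 800/9, x* = 2998/9.
With the rebate, buyers effectively pay Pb = Ps − 44, where Ps is the price sellers receive.
Demand in terms of Ps becomes xd = 422 − 1(Ps − 44) = 466 - Ps. Setting this equal to supply: 466 - Ps = -378 + 8Ps, so Ps = 844/9.
Buyers pay Pb = 844/9 − 44 = 448/9; x' = -378 + 8·(844/9) = 3350/9.
ΔCS = ½(2998/9 + 3350/9)(800/9 − 448/9) = 372416/27; ΔPS = ½(2998/9 + 3350/9)(844/9 − 800/9) = 46552/27.
Government spending = 44 × 3350/9 = 147400/9.
DWL = ½ × 44 × (3350/9 − 2998/9) = 7744/9; fraction = (7744/9) / (147400/9) = 88/1675.

DWL / government spending = 88/1675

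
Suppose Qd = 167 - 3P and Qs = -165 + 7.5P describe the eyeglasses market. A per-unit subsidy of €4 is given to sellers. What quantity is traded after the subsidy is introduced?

Q' = 565/7

Pre-subsidy: 167 - 3P = -165 + 7.5P gives P* = 664/21, Q* = 505/7.
With the subsidy, sellers receive Ps = Pb + 4 for each unit, where Pb is the price buyers pay.
Supply in terms of Pb becomes Qs = -165 + 7.5(Pb + 4) = -135 + 7.5Pb. Setting this equal to demand: 167 - 3Pb = -135 + 7.5Pb, so Pb = 604/21.
Sellers receive Ps = 604/21 + 4 = 688/21; Q' = 167 − 3·(604/21) = 565/7.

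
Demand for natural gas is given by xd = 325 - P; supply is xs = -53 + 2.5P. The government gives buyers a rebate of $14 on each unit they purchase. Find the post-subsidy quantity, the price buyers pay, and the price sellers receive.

Pre-subsidy: 325 - P = -53 + 2.5P gives P* = 108, x* = 217.
With the rebate, buyers effectively pay Pb = Ps − 14, where Ps is the price sellers receive.
Demand in terms of Ps becomes xd = 325 − 1(Ps − 14) = 339 - Ps. Setting this equal to supply: 339 - Ps = -53 + 2.5Ps, so Ps = 112.
Buyers pay Pb = 112 − 14 = 98; x' = -53 + 2.5·112 = 227.

x' = 227; buyers pay $98; sellers receive $112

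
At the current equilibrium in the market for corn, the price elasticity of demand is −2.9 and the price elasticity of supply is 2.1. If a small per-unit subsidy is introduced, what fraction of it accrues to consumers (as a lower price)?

Consumer share = 0.42

For a small subsidy around the equilibrium, the benefit split depends on the relative slopes, which at a point are proportional to the elasticities.
Buyer share = εs/(εs + |εd|) = 2.1/(2.1 + 2.9) = 0.42; seller share = |εd|/(εs + |εd|) = 0.58.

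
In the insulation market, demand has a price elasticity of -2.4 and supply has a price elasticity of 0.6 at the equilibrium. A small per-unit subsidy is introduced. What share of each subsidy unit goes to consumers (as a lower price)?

For a small subsidy around the equilibrium, the benefit split depends on the relative slopes, which at a point are proportional to the elasticities.
Buyer share = εs/(εs + |εd|) = 0.6/(0.6 + 2.4) = 0.2; seller share = |εd|/(εs + |εd|) = 0.8.

Consumer share = 0.2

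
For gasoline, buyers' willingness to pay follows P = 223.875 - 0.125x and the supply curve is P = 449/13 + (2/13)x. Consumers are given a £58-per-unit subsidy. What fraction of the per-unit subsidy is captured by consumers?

Consumer share = 13/29

Pre-subsidy: 223.875 - 0.125x = 449/13 + (2/13)x gives x* = 679 and P* = 139.
With the rebate, buyers effectively pay Pb = Ps − 58, where Ps is the price sellers receive.
On the curves, Pb = 223.875 - 0.125x and Ps = 449/13 + (2/13)x; the wedge Ps − Pb = 58 gives 449/13 + (2/13)x − (223.875 - 0.125x) = 58, so x' = 887.
Then Pb = 223.875 − 0.125·887 = 113 and Ps = 449/13 + (2/13)·887 = 171.
Buyers' price falls by P* − Pb = 139 − 113 = 26; sellers' price rises by Ps − P* = 171 − 139 = 32.
So consumers capture 26/58 = 13/29 of each unit of subsidy.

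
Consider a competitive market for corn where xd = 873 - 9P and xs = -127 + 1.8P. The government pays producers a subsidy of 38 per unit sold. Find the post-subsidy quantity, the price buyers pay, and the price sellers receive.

Pre-subsidy: 873 - 9P = -127 + 1.8P gives P* = 2500/27, x* = 119/3.
With the subsidy, sellers receive Ps = Pb + 38 for each unit, where Pb is the price buyers pay.
Supply in terms of Pb becomes xs = -127 + 1.8(Pb + 38) = -58.6 + 1.8Pb. Setting this equal to demand: 873 - 9Pb = -58.6 + 1.8Pb, so Pb = 2329/27.
Sellers receive Ps = 2329/27 + 38 = 3355/27; x' = 873 − 9·(2329/27) = 290/3.

x' = 290/3; buyers pay 2329/27; sellers receive 3355/27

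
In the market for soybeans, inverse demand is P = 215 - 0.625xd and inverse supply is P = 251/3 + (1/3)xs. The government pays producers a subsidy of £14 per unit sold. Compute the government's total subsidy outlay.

Government cost = 48832/23

Pre-subsidy: 215 - 0.625x = 251/3 + (1/3)x gives x* = 3152/23 and P* = 2975/23.
With the subsidy, sellers receive Ps = Pb + 14 for each unit, where Pb is the price buyers pay.
On the curves, Pb = 215 - 0.625x and Ps = 251/3 + (1/3)x; the wedge Ps − Pb = 14 gives 251/3 + (1/3)x − (215 - 0.625x) = 14, so x' = 3488/23.
Then Pb = 215 − 0.625·(3488/23) = 2765/23 and Ps = 251/3 + (1/3)·(3488/23) = 3087/23.
Government outlay = subsidy × quantity = 14 × 3488/23 = 48832/23.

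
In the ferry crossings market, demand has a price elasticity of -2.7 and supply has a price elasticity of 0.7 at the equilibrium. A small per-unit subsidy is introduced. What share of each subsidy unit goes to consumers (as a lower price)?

For a small subsidy around the equilibrium, the benefit split depends on the relative slopes, which at a point are proportional to the elasticities.
Buyer share = εs/(εs + |εd|) = 0.7/(0.7 + 2.7) = 7/34; seller share = |εd|/(εs + |εd|) = 27/34.

Consumer share = 7/34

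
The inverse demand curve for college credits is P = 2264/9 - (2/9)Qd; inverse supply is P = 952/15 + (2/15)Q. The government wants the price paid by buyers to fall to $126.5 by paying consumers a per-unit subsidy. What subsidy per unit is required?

At a buyer price of 126.5, quantity demanded is 1132 − 4.5·126.5 = 562.75.
Sellers supply 562.75 only when they receive Ps = 952/15 + (2/15)·562.75 = 138.5.
s = Ps − Pb = 138.5 − 126.5 = 12.

Required subsidy s = $12 per unit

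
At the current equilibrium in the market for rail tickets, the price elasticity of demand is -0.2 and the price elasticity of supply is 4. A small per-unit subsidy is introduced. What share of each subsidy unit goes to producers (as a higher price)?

Producer share = 1/21

For a small subsidy around the equilibrium, the benefit split depends on the relative slopes, which at a point are proportional to the elasticities.
Buyer share = εs/(εs + |εd|) = 4/(4 + 0.2) = 20/21; seller share = |εd|/(εs + |εd|) = 1/21.
So producers capture 1/21 of the subsidy.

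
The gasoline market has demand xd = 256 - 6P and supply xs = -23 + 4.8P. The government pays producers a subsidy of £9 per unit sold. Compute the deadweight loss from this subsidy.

Pre-subsidy: 256 - 6P = -23 + 4.8P gives P* = 155/6, x* = 101.
With the subsidy, sellers receive Ps = Pb + 9 for each unit, where Pb is the price buyers pay.
Supply in terms of Pb becomes xs = -23 + 4.8(Pb + 9) = 20.2 + 4.8Pb. Setting this equal to demand: 256 - 6Pb = 20.2 + 4.8Pb, so Pb = 131/6.
Sellers receive Ps = 131/6 + 9 = 185/6; x' = 256 − 6·(131/6) = 125.
The subsidy expands output by 125 − 101 = 24 past the efficient level; on those units the gap between marginal cost and willingness to pay runs from 0 up to 9.
DWL = ½ × 9 × 24 = 108.

Deadweight loss = £108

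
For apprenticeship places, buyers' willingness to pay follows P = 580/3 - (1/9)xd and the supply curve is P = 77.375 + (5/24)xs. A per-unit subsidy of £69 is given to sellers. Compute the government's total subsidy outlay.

Pre-subsidy: 580/3 - (1/9)x = 77.375 + (5/24)x gives x* = 363 and P* = 153.
With the subsidy, sellers receive Ps = Pb + 69 for each unit, where Pb is the price buyers pay.
On the curves, Pb = 580/3 - (1/9)x and Ps = 77.375 + (5/24)x; the wedge Ps − Pb = 69 gives 77.375 + (5/24)x − (580/3 - (1/9)x) = 69, so x' = 579.
Then Pb = 580/3 − (1/9)·579 = 129 and Ps = 77.375 + (5/24)·579 = 198.
Government outlay = subsidy × quantity = 69 × 579 = 39951.

Government cost = £39951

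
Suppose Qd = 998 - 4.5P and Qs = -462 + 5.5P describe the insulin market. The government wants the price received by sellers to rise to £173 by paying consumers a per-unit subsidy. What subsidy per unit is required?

Required subsidy s = £60 per unit

At a seller price of 173, quantity supplied is -462 + 5.5·173 = 489.5.
Buyers absorb 489.5 only when they pay Pb with 998 − 4.5·Pb = 489.5, i.e. Pb = 113.
s = Ps − Pb = 173 − 113 = 60.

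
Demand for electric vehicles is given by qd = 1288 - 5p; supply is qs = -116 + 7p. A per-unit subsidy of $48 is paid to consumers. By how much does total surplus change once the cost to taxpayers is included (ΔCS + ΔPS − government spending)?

Net change in total surplus = -$3360

Pre-subsidy: 1288 - 5p = -116 + 7p gives p* = 117, q* = 703.
With the rebate, buyers effectively pay pb = ps − 48, where ps is the price sellers receive.
Demand in terms of ps becomes qd = 1288 − 5(ps − 48) = 1528 - 5ps. Setting this equal to supply: 1528 - 5ps = -116 + 7ps, so ps = 137.
Buyers pay pb = 137 − 48 = 89; q' = -116 + 7·137 = 843.
ΔCS = ½(703 + 843)(117 − 89) = 21644; ΔPS = ½(703 + 843)(137 − 117) = 15460.
Government spending = 48 × 843 = 40464.
Net change = 21644 + 15460 − 40464 = -3360. The loss equals the DWL triangle ½·48·140.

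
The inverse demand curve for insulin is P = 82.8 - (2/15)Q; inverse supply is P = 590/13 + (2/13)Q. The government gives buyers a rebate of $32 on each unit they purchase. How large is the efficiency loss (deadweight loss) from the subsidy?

Pre-subsidy: 82.8 - (2/15)Q = 590/13 + (2/13)Q gives Q* = 912/7 and P* = 458/7.
With the rebate, buyers effectively pay Pb = Ps − 32, where Ps is the price sellers receive.
On the curves, Pb = 82.8 - (2/15)Q and Ps = 590/13 + (2/13)Q; the wedge Ps − Pb = 32 gives 590/13 + (2/13)Q − (82.8 - (2/15)Q) = 32, so Q' = 1692/7.
Then Pb = 82.8 − (2/15)·(1692/7) = 354/7 and Ps = 590/13 + (2/13)·(1692/7) = 578/7.
The subsidy expands output by 1692/7 − 912/7 = 780/7 past the efficient level; on those units the gap between marginal cost and willingness to pay runs from 0 up to 32.
DWL = ½ × 32 × 780/7 = 12480/7.

Deadweight loss = 12480/7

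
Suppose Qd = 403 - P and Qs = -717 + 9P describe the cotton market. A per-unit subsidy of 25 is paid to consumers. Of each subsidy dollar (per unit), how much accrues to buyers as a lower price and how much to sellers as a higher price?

Pre-subsidy: 403 - P = -717 + 9P gives P* = 112, Q* = 291.
With the rebate, buyers effectively pay Pb = Ps − 25, where Ps is the price sellers receive.
Demand in terms of Ps becomes Qd = 403 − 1(Ps − 25) = 428 - Ps. Setting this equal to supply: 428 - Ps = -717 + 9Ps, so Ps = 114.5.
Buyers pay Pb = 114.5 − 25 = 89.5; Q' = -717 + 9·114.5 = 313.5.
Buyers' price falls by P* − Pb = 112 − 89.5 = 22.5; sellers' price rises by Ps − P* = 114.5 − 112 = 2.5.

Buyers gain 22.5 per unit; sellers gain 2.5 per unit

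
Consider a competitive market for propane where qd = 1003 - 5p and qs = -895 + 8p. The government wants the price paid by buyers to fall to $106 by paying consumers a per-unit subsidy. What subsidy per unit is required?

Required subsidy s = $65 per unit

At a buyer price of 106, quantity demanded is 1003 − 5·106 = 473.
Sellers supply 473 only when they receive ps with -895 + 8·ps = 473, i.e. ps = 171.
s = ps − pb = 171 − 106 = 65.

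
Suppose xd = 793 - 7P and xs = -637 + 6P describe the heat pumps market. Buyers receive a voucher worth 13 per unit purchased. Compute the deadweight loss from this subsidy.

Deadweight loss = 273

Pre-subsidy: 793 - 7P = -637 + 6P gives P* = 110, x* = 23.
With the rebate, buyers effectively pay Pb = Ps − 13, where Ps is the price sellers receive.
Demand in terms of Ps becomes xd = 793 − 7(Ps − 13) = 884 - 7Ps. Setting this equal to supply: 884 - 7Ps = -637 + 6Ps, so Ps = 117.
Buyers pay Pb = 117 − 13 = 104; x' = -637 + 6·117 = 65.
The subsidy expands output by 65 − 23 = 42 past the efficient level; on those units the gap between marginal cost and willingness to pay runs from 0 up to 13.
DWL = ½ × 13 × 42 = 273.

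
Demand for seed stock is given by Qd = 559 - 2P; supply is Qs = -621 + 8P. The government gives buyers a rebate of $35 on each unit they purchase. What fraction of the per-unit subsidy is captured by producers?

Producer share = 0.2

Pre-subsidy: 559 - 2P = -621 + 8P gives P* = 118, Q* = 323.
With the rebate, buyers effectively pay Pb = Ps − 35, where Ps is the price sellers receive.
Demand in terms of Ps becomes Qd = 559 − 2(Ps − 35) = 629 - 2Ps. Setting this equal to supply: 629 - 2Ps = -621 + 8Ps, so Ps = 125.
Buyers pay Pb = 125 − 35 = 90; Q' = -621 + 8·125 = 379.
Buyers' price falls by P* − Pb = 118 − 90 = 28; sellers' price rises by Ps − P* = 125 − 118 = 7.
So producers capture 7/35 = 0.2 of each unit of subsidy.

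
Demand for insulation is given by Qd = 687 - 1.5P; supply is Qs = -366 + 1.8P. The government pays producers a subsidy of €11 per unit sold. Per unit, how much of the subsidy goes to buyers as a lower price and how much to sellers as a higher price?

Buyers gain €6 per unit; sellers gain €5 per unit

Pre-subsidy: 687 - 1.5P = -366 + 1.8P gives P* = 3510/11, Q* = 2292/11.
With the subsidy, sellers receive Ps = Pb + 11 for each unit, where Pb is the price buyers pay.
Supply in terms of Pb becomes Qs = -366 + 1.8(Pb + 11) = -346.2 + 1.8Pb. Setting this equal to demand: 687 - 1.5Pb = -346.2 + 1.8Pb, so Pb = 3444/11.
Sellers receive Ps = 3444/11 + 11 = 3565/11; Q' = 687 − 1.5·(3444/11) = 2391/11.
Buyers' price falls by P* − Pb = 3510/11 − 3444/11 = 6; sellers' price rises by Ps − P* = 3565/11 − 3510/11 = 5.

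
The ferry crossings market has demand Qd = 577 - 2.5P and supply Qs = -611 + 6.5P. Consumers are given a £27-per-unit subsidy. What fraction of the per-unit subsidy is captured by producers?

Producer share = 5/18

Pre-subsidy: 577 - 2.5P = -611 + 6.5P gives P* = 132, Q* = 247.
With the rebate, buyers effectively pay Pb = Ps − 27, where Ps is the price sellers receive.
Demand in terms of Ps becomes Qd = 577 − 2.5(Ps − 27) = 644.5 - 2.5Ps. Setting this equal to supply: 644.5 - 2.5Ps = -611 + 6.5Ps, so Ps = 139.5.
Buyers pay Pb = 139.5 − 27 = 112.5; Q' = -611 + 6.5·139.5 = 295.75.
Buyers' price falls by P* − Pb = 132 − 112.5 = 19.5; sellers' price rises by Ps − P* = 139.5 − 132 = 7.5.
So producers capture 7.5/27 = 5/18 of each unit of subsidy.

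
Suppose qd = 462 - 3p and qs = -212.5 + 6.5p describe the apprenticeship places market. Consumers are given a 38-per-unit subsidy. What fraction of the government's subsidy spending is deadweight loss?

DWL / government spending = 13/109

Pre-subsidy: 462 - 3p = -212.5 + 6.5p gives p* = 71, q* = 249.
With the rebate, buyers effectively pay pb = ps − 38, where ps is the price sellers receive.
Demand in terms of ps becomes qd = 462 − 3(ps − 38) = 576 - 3ps. Setting this equal to supply: 576 - 3ps = -212.5 + 6.5ps, so ps = 83.
Buyers pay pb = 83 − 38 = 45; q' = -212.5 + 6.5·83 = 327.
ΔCS = ½(249 + 327)(71 − 45) = 7488; ΔPS = ½(249 + 327)(83 − 71) = 3456.
Government spending = 38 × 327 = 12426.
DWL = ½ × 38 × (327 − 249) = 1482; fraction = 1482 / 12426 = 13/109.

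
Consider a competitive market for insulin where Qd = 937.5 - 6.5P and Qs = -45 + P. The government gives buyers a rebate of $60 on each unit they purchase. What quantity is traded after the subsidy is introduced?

Q' = 138

Pre-subsidy: 937.5 - 6.5P = -45 + P gives P* = 131, Q* = 86.
With the rebate, buyers effectively pay Pb = Ps − 60, where Ps is the price sellers receive.
Demand in terms of Ps becomes Qd = 937.5 − 6.5(Ps − 60) = 1327.5 - 6.5Ps. Setting this equal to supply: 1327.5 - 6.5Ps = -45 + Ps, so Ps = 183.
Buyers pay Pb = 183 − 60 = 123; Q' = -45 + 1·183 = 138.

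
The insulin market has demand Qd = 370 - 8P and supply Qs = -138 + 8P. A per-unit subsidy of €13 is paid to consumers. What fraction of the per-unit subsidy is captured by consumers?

Consumer share = 0.5

Pre-subsidy: 370 - 8P = -138 + 8P gives P* = 31.75, Q* = 116.
With the rebate, buyers effectively pay Pb = Ps − 13, where Ps is the price sellers receive.
Demand in terms of Ps becomes Qd = 370 − 8(Ps − 13) = 474 - 8Ps. Setting this equal to supply: 474 - 8Ps = -138 + 8Ps, so Ps = 38.25.
Buyers pay Pb = 38.25 − 13 = 25.25; Q' = -138 + 8·38.25 = 168.
Buyers' price falls by P* − Pb = 31.75 − 25.25 = 6.5; sellers' price rises by Ps − P* = 38.25 − 31.75 = 6.5.
So consumers capture 6.5/13 = 0.5 of each unit of subsidy.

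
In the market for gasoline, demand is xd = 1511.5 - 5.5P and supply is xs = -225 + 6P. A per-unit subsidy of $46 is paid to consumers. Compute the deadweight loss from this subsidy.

Pre-subsidy: 1511.5 - 5.5P = -225 + 6P gives P* = 151, x* = 681.
With the rebate, buyers effectively pay Pb = Ps − 46, where Ps is the price sellers receive.
Demand in terms of Ps becomes xd = 1511.5 − 5.5(Ps − 46) = 1764.5 - 5.5Ps. Setting this equal to supply: 1764.5 - 5.5Ps = -225 + 6Ps, so Ps = 173.
Buyers pay Pb = 173 − 46 = 127; x' = -225 + 6·173 = 813.
The subsidy expands output by 813 − 681 = 132 past the efficient level; on those units the gap between marginal cost and willingness to pay runs from 0 up to 46.
DWL = ½ × 46 × 132 = 3036.

Deadweight loss = $3036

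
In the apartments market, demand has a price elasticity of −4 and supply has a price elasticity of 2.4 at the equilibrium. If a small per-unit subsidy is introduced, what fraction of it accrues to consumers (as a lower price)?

Consumer share = 0.375

For a small subsidy around the equilibrium, the benefit split depends on the relative slopes, which at a point are proportional to the elasticities.
Buyer share = εs/(εs + |εd|) = 2.4/(2.4 + 4) = 0.375; seller share = |εd|/(εs + |εd|) = 0.625.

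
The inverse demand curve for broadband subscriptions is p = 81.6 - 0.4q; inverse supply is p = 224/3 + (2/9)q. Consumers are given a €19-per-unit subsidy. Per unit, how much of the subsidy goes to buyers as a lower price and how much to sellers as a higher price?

Buyers gain 171/14 per unit; sellers gain 95/14 per unit

Pre-subsidy: 81.6 - 0.4q = 224/3 + (2/9)q gives q* = 78/7 and p* = 540/7.
With the rebate, buyers effectively pay pb = ps − 19, where ps is the price sellers receive.
On the curves, pb = 81.6 - 0.4q and ps = 224/3 + (2/9)q; the wedge ps − pb = 19 gives 224/3 + (2/9)q − (81.6 - 0.4q) = 19, so q' = 1167/28.
Then pb = 81.6 − 0.4·(1167/28) = 909/14 and ps = 224/3 + (2/9)·(1167/28) = 1175/14.
Buyers' price falls by p* − pb = 540/7 − 909/14 = 171/14; sellers' price rises by ps − p* = 1175/14 − 540/7 = 95/14.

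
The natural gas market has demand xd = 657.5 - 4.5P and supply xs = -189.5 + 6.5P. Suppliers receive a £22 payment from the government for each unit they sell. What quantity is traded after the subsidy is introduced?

x' = 369.5

Pre-subsidy: 657.5 - 4.5P = -189.5 + 6.5P gives P* = 77, x* = 311.
With the subsidy, sellers receive Ps = Pb + 22 for each unit, where Pb is the price buyers pay.
Supply in terms of Pb becomes xs = -189.5 + 6.5(Pb + 22) = -46.5 + 6.5Pb. Setting this equal to demand: 657.5 - 4.5Pb = -46.5 + 6.5Pb, so Pb = 64.
Sellers receive Ps = 64 + 22 = 86; x' = 657.5 − 4.5·64 = 369.5.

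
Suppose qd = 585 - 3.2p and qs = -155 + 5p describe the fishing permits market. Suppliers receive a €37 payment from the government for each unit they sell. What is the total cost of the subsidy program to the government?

Government cost = 558885/41

Pre-subsidy: 585 - 3.2p = -155 + 5p gives p* = 3700/41, q* = 12145/41.
With the subsidy, sellers receive ps = pb + 37 for each unit, where pb is the price buyers pay.
Supply in terms of pb becomes qs = -155 + 5(pb + 37) = 30 + 5pb. Setting this equal to demand: 585 - 3.2pb = 30 + 5pb, so pb = 2775/41.
Sellers receive ps = 2775/41 + 37 = 4292/41; q' = 585 − 3.2·(2775/41) = 15105/41.
Government outlay = subsidy × quantity = 37 × 15105/41 = 558885/41.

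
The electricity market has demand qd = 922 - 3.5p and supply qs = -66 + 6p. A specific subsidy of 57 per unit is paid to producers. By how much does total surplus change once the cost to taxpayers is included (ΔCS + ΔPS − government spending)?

Pre-subsidy: 922 - 3.5p = -66 + 6p gives p* = 104, q* = 558.
With the subsidy, sellers receive ps = pb + 57 for each unit, where pb is the price buyers pay.
Supply in terms of pb becomes qs = -66 + 6(pb + 57) = 276 + 6pb. Setting this equal to demand: 922 - 3.5pb = 276 + 6pb, so pb = 68.
Sellers receive ps = 68 + 57 = 125; q' = 922 − 3.5·68 = 684.
ΔCS = ½(558 + 684)(104 − 68) = 22356; ΔPS = ½(558 + 684)(125 − 104) = 13041.
Government spending = 57 × 684 = 38988.
Net change = 22356 + 13041 − 38988 = -3591. The loss equals the DWL triangle ½·57·126.

Net change in total surplus = -3591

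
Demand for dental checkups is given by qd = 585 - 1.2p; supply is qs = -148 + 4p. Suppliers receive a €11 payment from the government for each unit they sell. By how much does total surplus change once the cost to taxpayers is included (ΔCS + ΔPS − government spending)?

Pre-subsidy: 585 - 1.2p = -148 + 4p gives p* = 3665/26, q* = 5406/13.
With the subsidy, sellers receive ps = pb + 11 for each unit, where pb is the price buyers pay.
Supply in terms of pb becomes qs = -148 + 4(pb + 11) = -104 + 4pb. Setting this equal to demand: 585 - 1.2pb = -104 + 4pb, so pb = 132.5.
Sellers receive ps = 132.5 + 11 = 143.5; q' = 585 − 1.2·132.5 = 426.
ΔCS = ½(5406/13 + 426)(3665/26 − 132.5) = 601920/169; ΔPS = ½(5406/13 + 426)(143.5 − 3665/26) = 180576/169.
Government spending = 11 × 426 = 4686.
Net change = 601920/169 + 180576/169 − 4686 = -726/13. The loss equals the DWL triangle ½·11·132/13.

Net change in total surplus = -726/13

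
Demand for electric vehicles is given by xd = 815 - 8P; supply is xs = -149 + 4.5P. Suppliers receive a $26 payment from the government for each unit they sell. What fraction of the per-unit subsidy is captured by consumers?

Pre-subsidy: 815 - 8P = -149 + 4.5P gives P* = 77.12, x* = 198.04.
With the subsidy, sellers receive Ps = Pb + 26 for each unit, where Pb is the price buyers pay.
Supply in terms of Pb becomes xs = -149 + 4.5(Pb + 26) = -32 + 4.5Pb. Setting this equal to demand: 815 - 8Pb = -32 + 4.5Pb, so Pb = 67.76.
Sellers receive Ps = 67.76 + 26 = 93.76; x' = 815 − 8·67.76 = 272.92.
Buyers' price falls by P* − Pb = 77.12 − 67.76 = 9.36; sellers' price rises by Ps − P* = 93.76 − 77.12 = 16.64.
So consumers capture 9.36/26 = 0.36 of each unit of subsidy.

Consumer share = 0.36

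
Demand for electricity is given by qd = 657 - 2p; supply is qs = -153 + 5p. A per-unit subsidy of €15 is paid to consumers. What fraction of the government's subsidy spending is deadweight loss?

Pre-subsidy: 657 - 2p = -153 + 5p gives p* = 810/7, q* = 2979/7.
With the rebate, buyers effectively pay pb = ps − 15, where ps is the price sellers receive.
Demand in terms of ps becomes qd = 657 − 2(ps − 15) = 687 - 2ps. Setting this equal to supply: 687 - 2ps = -153 + 5ps, so ps = 120.
Buyers pay pb = 120 − 15 = 105; q' = -153 + 5·120 = 447.
ΔCS = ½(2979/7 + 447)(810/7 − 105) = 229050/49; ΔPS = ½(2979/7 + 447)(120 − 810/7) = 91620/49.
Government spending = 15 × 447 = 6705.
DWL = ½ × 15 × (447 − 2979/7) = 1125/7; fraction = (1125/7) / 6705 = 25/1043.

DWL / government spending = 25/1043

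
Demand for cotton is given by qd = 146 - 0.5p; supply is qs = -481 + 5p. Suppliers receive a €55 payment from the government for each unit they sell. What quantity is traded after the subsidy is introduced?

Pre-subsidy: 146 - 0.5p = -481 + 5p gives p* = 114, q* = 89.
With the subsidy, sellers receive ps = pb + 55 for each unit, where pb is the price buyers pay.
Supply in terms of pb becomes qs = -481 + 5(pb + 55) = -206 + 5pb. Setting this equal to demand: 146 - 0.5pb = -206 + 5pb, so pb = 64.
Sellers receive ps = 64 + 55 = 119; q' = 146 − 0.5·64 = 114.

q' = 114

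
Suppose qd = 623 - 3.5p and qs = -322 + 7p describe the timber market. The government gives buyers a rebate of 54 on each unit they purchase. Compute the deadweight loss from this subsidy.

Pre-subsidy: 623 - 3.5p = -322 + 7p gives p* = 90, q* = 308.
With the rebate, buyers effectively pay pb = ps − 54, where ps is the price sellers receive.
Demand in terms of ps becomes qd = 623 − 3.5(ps − 54) = 812 - 3.5ps. Setting this equal to supply: 812 - 3.5ps = -322 + 7ps, so ps = 108.
Buyers pay pb = 108 − 54 = 54; q' = -322 + 7·108 = 434.
The subsidy expands output by 434 − 308 = 126 past the efficient level; on those units the gap between marginal cost and willingness to pay runs from 0 up to 54.
DWL = ½ × 54 × 126 = 3402.

Deadweight loss = 3402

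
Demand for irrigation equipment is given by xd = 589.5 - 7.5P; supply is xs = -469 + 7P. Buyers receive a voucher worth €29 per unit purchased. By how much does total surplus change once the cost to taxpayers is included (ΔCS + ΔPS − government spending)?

Pre-subsidy: 589.5 - 7.5P = -469 + 7P gives P* = 73, x* = 42.
With the rebate, buyers effectively pay Pb = Ps − 29, where Ps is the price sellers receive.
Demand in terms of Ps becomes xd = 589.5 − 7.5(Ps − 29) = 807 - 7.5Ps. Setting this equal to supply: 807 - 7.5Ps = -469 + 7Ps, so Ps = 88.
Buyers pay Pb = 88 − 29 = 59; x' = -469 + 7·88 = 147.
ΔCS = ½(42 + 147)(73 − 59) = 1323; ΔPS = ½(42 + 147)(88 − 73) = 1417.5.
Government spending = 29 × 147 = 4263.
Net change = 1323 + 1417.5 − 4263 = -1522.5. The loss equals the DWL triangle ½·29·105.

Net change in total surplus = -€1522.5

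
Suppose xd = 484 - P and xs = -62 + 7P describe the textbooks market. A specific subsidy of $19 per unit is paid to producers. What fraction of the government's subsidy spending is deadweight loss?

Pre-subsidy: 484 - P = -62 + 7P gives P* = 68.25, x* = 415.75.
With the subsidy, sellers receive Ps = Pb + 19 for each unit, where Pb is the price buyers pay.
Supply in terms of Pb becomes xs = -62 + 7(Pb + 19) = 71 + 7Pb. Setting this equal to demand: 484 - Pb = 71 + 7Pb, so Pb = 51.625.
Sellers receive Ps = 51.625 + 19 = 70.625; x' = 484 − 1·51.625 = 432.375.
ΔCS = ½(415.75 + 432.375)(68.25 − 51.625) = 7050.0390625; ΔPS = ½(415.75 + 432.375)(70.625 − 68.25) = 1007.1484375.
Government spending = 19 × 432.375 = 8215.125.
DWL = ½ × 19 × (432.375 − 415.75) = 157.9375; fraction = 157.9375 / 8215.125 = 133/6918.

DWL / government spending = 133/6918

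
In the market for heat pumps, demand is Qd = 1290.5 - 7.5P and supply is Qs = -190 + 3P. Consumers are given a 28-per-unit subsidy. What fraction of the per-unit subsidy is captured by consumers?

Consumer share = 2/7

Pre-subsidy: 1290.5 - 7.5P = -190 + 3P gives P* = 141, Q* = 233.
With the rebate, buyers effectively pay Pb = Ps − 28, where Ps is the price sellers receive.
Demand in terms of Ps becomes Qd = 1290.5 − 7.5(Ps − 28) = 1500.5 - 7.5Ps. Setting this equal to supply: 1500.5 - 7.5Ps = -190 + 3Ps, so Ps = 161.
Buyers pay Pb = 161 − 28 = 133; Q' = -190 + 3·161 = 293.
Buyers' price falls by P* − Pb = 141 − 133 = 8; sellers' price rises by Ps − P* = 161 − 141 = 20.
So consumers capture 8/28 = 2/7 of each unit of subsidy.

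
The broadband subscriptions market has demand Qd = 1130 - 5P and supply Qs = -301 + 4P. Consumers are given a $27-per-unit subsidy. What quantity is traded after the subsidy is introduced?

Pre-subsidy: 1130 - 5P = -301 + 4P gives P* = 159, Q* = 335.
With the rebate, buyers effectively pay Pb = Ps − 27, where Ps is the price sellers receive.
Demand in terms of Ps becomes Qd = 1130 − 5(Ps − 27) = 1265 - 5Ps. Setting this equal to supply: 1265 - 5Ps = -301 + 4Ps, so Ps = 174.
Buyers pay Pb = 174 − 27 = 147; Q' = -301 + 4·174 = 395.

Q' = 395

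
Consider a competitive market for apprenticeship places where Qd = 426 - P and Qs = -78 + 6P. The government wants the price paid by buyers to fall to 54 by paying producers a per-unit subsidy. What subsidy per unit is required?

At a buyer price of 54, quantity demanded is 426 − 1·54 = 372.
Sellers supply 372 only when they receive Ps with -78 + 6·Ps = 372, i.e. Ps = 75.
s = Ps − Pb = 75 − 54 = 21.

Required subsidy s = 21 per unit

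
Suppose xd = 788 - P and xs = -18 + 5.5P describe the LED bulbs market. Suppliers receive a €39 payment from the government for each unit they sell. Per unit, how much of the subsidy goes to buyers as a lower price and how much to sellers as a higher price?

Buyers gain €33 per unit; sellers gain €6 per unit

Pre-subsidy: 788 - P = -18 + 5.5P gives P* = 124, x* = 664.
With the subsidy, sellers receive Ps = Pb + 39 for each unit, where Pb is the price buyers pay.
Supply in terms of Pb becomes xs = -18 + 5.5(Pb + 39) = 196.5 + 5.5Pb. Setting this equal to demand: 788 - Pb = 196.5 + 5.5Pb, so Pb = 91.
Sellers receive Ps = 91 + 39 = 130; x' = 788 − 1·91 = 697.
Buyers' price falls by P* − Pb = 124 − 91 = 33; sellers' price rises by Ps − P* = 130 − 124 = 6.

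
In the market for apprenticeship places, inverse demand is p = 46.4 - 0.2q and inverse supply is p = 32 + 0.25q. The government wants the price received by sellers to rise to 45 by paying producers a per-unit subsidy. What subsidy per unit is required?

Required subsidy s = 9 per unit

At a seller price of 45, quantity supplied is -128 + 4·45 = 52.
Buyers absorb 52 only when they pay pb = 46.4 − 0.2·52 = 36.
s = ps − pb = 45 − 36 = 9.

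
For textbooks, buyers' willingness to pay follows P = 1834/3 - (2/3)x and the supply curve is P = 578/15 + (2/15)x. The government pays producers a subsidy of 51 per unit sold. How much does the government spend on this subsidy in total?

Government cost = 39767.25

Pre-subsidy: 1834/3 - (2/3)x = 578/15 + (2/15)x gives x* = 716 and P* = 134.
With the subsidy, sellers receive Ps = Pb + 51 for each unit, where Pb is the price buyers pay.
On the curves, Pb = 1834/3 - (2/3)x and Ps = 578/15 + (2/15)x; the wedge Ps − Pb = 51 gives 578/15 + (2/15)x − (1834/3 - (2/3)x) = 51, so x' = 779.75.
Then Pb = 1834/3 − (2/3)·779.75 = 91.5 and Ps = 578/15 + (2/15)·779.75 = 142.5.
Government outlay = subsidy × quantity = 51 × 779.75 = 39767.25.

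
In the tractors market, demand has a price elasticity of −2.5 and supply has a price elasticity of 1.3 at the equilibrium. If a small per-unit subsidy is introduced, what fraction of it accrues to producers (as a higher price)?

For a small subsidy around the equilibrium, the benefit split depends on the relative slopes, which at a point are proportional to the elasticities.
Buyer share = εs/(εs + |εd|) = 1.3/(1.3 + 2.5) = 13/38; seller share = |εd|/(εs + |εd|) = 25/38.
So producers capture 25/38 of the subsidy.

Producer share = 25/38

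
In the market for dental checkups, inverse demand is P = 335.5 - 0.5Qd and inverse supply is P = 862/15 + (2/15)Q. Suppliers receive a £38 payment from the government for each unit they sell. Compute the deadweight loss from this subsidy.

Pre-subsidy: 335.5 - 0.5Q = 862/15 + (2/15)Q gives Q* = 439 and P* = 116.
With the subsidy, sellers receive Ps = Pb + 38 for each unit, where Pb is the price buyers pay.
On the curves, Pb = 335.5 - 0.5Q and Ps = 862/15 + (2/15)Q; the wedge Ps − Pb = 38 gives 862/15 + (2/15)Q − (335.5 - 0.5Q) = 38, so Q' = 499.
Then Pb = 335.5 − 0.5·499 = 86 and Ps = 862/15 + (2/15)·499 = 124.
The subsidy expands output by 499 − 439 = 60 past the efficient level; on those units the gap between marginal cost and willingness to pay runs from 0 up to 38.
DWL = ½ × 38 × 60 = 1140.

Deadweight loss = £1140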